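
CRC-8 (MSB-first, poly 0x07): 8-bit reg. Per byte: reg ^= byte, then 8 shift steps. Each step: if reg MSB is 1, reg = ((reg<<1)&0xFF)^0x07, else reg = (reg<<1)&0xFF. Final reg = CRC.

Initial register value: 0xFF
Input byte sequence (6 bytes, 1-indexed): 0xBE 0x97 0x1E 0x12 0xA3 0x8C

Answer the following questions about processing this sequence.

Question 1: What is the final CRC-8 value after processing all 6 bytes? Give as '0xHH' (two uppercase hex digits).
After byte 1 (0xBE): reg=0xC0
After byte 2 (0x97): reg=0xA2
After byte 3 (0x1E): reg=0x3D
After byte 4 (0x12): reg=0xCD
After byte 5 (0xA3): reg=0x0D
After byte 6 (0x8C): reg=0x8E

Answer: 0x8E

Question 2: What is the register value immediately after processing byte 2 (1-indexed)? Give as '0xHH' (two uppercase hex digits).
After byte 1 (0xBE): reg=0xC0
After byte 2 (0x97): reg=0xA2

Answer: 0xA2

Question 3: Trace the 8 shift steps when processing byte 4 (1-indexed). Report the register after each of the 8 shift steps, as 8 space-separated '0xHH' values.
After byte 1 (0xBE): reg=0xC0
After byte 2 (0x97): reg=0xA2
After byte 3 (0x1E): reg=0x3D
Register before byte 4: 0x3D
After XOR with byte 0x12: 0x2F

Answer: 0x5E 0xBC 0x7F 0xFE 0xFB 0xF1 0xE5 0xCD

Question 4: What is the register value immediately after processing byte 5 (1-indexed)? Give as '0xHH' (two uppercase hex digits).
Answer: 0x0D

Derivation:
After byte 1 (0xBE): reg=0xC0
After byte 2 (0x97): reg=0xA2
After byte 3 (0x1E): reg=0x3D
After byte 4 (0x12): reg=0xCD
After byte 5 (0xA3): reg=0x0D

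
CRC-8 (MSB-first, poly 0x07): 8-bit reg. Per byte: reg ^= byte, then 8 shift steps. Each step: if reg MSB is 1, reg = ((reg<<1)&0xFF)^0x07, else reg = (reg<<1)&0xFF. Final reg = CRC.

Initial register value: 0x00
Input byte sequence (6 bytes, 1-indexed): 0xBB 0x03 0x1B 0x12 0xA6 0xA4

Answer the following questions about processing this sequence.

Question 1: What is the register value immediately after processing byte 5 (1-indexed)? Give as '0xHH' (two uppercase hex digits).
After byte 1 (0xBB): reg=0x28
After byte 2 (0x03): reg=0xD1
After byte 3 (0x1B): reg=0x78
After byte 4 (0x12): reg=0x11
After byte 5 (0xA6): reg=0x0C

Answer: 0x0C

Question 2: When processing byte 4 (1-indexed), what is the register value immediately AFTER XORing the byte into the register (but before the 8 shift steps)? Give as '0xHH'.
Register before byte 4: 0x78
Byte 4: 0x12
0x78 XOR 0x12 = 0x6A

Answer: 0x6A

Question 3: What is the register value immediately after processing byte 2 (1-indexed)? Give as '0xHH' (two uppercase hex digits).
After byte 1 (0xBB): reg=0x28
After byte 2 (0x03): reg=0xD1

Answer: 0xD1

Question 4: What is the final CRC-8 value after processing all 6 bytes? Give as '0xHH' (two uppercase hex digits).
Answer: 0x51

Derivation:
After byte 1 (0xBB): reg=0x28
After byte 2 (0x03): reg=0xD1
After byte 3 (0x1B): reg=0x78
After byte 4 (0x12): reg=0x11
After byte 5 (0xA6): reg=0x0C
After byte 6 (0xA4): reg=0x51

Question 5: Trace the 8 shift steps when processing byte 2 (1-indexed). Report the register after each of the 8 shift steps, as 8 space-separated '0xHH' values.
After byte 1 (0xBB): reg=0x28
Register before byte 2: 0x28
After XOR with byte 0x03: 0x2B

Answer: 0x56 0xAC 0x5F 0xBE 0x7B 0xF6 0xEB 0xD1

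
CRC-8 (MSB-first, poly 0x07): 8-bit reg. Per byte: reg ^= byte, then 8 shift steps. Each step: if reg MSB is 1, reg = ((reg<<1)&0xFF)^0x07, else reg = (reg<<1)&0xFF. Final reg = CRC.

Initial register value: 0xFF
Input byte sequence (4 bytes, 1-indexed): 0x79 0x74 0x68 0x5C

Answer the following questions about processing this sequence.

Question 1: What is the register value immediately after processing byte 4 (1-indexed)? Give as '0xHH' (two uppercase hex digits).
After byte 1 (0x79): reg=0x9B
After byte 2 (0x74): reg=0x83
After byte 3 (0x68): reg=0x9F
After byte 4 (0x5C): reg=0x47

Answer: 0x47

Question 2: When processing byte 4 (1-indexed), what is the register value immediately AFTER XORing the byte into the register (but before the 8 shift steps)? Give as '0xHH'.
Register before byte 4: 0x9F
Byte 4: 0x5C
0x9F XOR 0x5C = 0xC3

Answer: 0xC3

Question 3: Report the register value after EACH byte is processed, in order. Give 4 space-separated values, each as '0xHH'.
0x9B 0x83 0x9F 0x47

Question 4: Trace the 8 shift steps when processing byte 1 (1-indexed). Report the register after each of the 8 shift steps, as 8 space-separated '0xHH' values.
Answer: 0x0B 0x16 0x2C 0x58 0xB0 0x67 0xCE 0x9B

Derivation:
Register before byte 1: 0xFF
After XOR with byte 0x79: 0x86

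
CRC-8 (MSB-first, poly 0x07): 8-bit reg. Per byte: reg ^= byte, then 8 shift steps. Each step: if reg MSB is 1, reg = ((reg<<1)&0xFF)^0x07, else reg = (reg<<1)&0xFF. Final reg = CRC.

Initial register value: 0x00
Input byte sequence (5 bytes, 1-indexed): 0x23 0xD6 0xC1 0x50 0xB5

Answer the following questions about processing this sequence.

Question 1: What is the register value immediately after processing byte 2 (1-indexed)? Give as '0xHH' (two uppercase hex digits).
Answer: 0xBD

Derivation:
After byte 1 (0x23): reg=0xE9
After byte 2 (0xD6): reg=0xBD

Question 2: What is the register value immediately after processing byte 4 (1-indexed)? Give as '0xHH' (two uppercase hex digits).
After byte 1 (0x23): reg=0xE9
After byte 2 (0xD6): reg=0xBD
After byte 3 (0xC1): reg=0x73
After byte 4 (0x50): reg=0xE9

Answer: 0xE9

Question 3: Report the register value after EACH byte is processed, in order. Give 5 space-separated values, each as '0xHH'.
0xE9 0xBD 0x73 0xE9 0x93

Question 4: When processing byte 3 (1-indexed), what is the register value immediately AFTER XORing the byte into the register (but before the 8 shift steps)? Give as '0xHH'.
Register before byte 3: 0xBD
Byte 3: 0xC1
0xBD XOR 0xC1 = 0x7C

Answer: 0x7C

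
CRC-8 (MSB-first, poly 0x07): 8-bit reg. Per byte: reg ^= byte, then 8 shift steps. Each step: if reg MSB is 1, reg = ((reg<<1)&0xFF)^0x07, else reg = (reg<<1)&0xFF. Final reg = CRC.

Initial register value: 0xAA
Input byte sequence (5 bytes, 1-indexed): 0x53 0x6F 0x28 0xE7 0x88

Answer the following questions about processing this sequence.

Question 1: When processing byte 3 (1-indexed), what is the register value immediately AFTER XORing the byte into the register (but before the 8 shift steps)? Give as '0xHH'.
Register before byte 3: 0xA3
Byte 3: 0x28
0xA3 XOR 0x28 = 0x8B

Answer: 0x8B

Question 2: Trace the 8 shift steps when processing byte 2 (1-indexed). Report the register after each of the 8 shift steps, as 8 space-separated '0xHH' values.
After byte 1 (0x53): reg=0xE1
Register before byte 2: 0xE1
After XOR with byte 0x6F: 0x8E

Answer: 0x1B 0x36 0x6C 0xD8 0xB7 0x69 0xD2 0xA3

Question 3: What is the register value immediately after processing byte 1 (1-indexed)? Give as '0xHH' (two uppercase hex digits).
Answer: 0xE1

Derivation:
After byte 1 (0x53): reg=0xE1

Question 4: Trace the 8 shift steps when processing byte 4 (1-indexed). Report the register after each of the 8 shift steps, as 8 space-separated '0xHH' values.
After byte 1 (0x53): reg=0xE1
After byte 2 (0x6F): reg=0xA3
After byte 3 (0x28): reg=0xB8
Register before byte 4: 0xB8
After XOR with byte 0xE7: 0x5F

Answer: 0xBE 0x7B 0xF6 0xEB 0xD1 0xA5 0x4D 0x9A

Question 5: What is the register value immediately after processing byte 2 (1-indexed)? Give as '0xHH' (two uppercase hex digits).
After byte 1 (0x53): reg=0xE1
After byte 2 (0x6F): reg=0xA3

Answer: 0xA3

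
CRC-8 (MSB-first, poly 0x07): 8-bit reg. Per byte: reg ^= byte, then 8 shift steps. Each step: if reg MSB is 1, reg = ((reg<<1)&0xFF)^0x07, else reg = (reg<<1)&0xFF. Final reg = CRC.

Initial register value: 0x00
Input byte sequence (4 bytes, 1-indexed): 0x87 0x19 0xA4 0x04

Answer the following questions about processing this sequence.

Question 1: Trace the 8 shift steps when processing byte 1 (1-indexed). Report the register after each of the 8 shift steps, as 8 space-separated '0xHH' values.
Register before byte 1: 0x00
After XOR with byte 0x87: 0x87

Answer: 0x09 0x12 0x24 0x48 0x90 0x27 0x4E 0x9C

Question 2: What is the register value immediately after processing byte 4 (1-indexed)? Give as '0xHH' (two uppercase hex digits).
Answer: 0x9B

Derivation:
After byte 1 (0x87): reg=0x9C
After byte 2 (0x19): reg=0x92
After byte 3 (0xA4): reg=0x82
After byte 4 (0x04): reg=0x9B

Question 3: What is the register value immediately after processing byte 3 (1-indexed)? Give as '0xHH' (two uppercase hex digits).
After byte 1 (0x87): reg=0x9C
After byte 2 (0x19): reg=0x92
After byte 3 (0xA4): reg=0x82

Answer: 0x82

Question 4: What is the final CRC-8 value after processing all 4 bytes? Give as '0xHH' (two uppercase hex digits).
After byte 1 (0x87): reg=0x9C
After byte 2 (0x19): reg=0x92
After byte 3 (0xA4): reg=0x82
After byte 4 (0x04): reg=0x9B

Answer: 0x9B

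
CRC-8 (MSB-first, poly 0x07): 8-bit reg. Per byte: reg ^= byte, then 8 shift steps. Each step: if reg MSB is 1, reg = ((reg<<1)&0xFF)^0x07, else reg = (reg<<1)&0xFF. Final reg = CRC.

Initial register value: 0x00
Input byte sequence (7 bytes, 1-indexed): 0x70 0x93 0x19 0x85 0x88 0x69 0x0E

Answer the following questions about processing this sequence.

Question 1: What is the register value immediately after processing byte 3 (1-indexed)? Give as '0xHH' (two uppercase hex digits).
After byte 1 (0x70): reg=0x57
After byte 2 (0x93): reg=0x52
After byte 3 (0x19): reg=0xF6

Answer: 0xF6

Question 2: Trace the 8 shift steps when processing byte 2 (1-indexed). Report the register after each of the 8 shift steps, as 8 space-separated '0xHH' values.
After byte 1 (0x70): reg=0x57
Register before byte 2: 0x57
After XOR with byte 0x93: 0xC4

Answer: 0x8F 0x19 0x32 0x64 0xC8 0x97 0x29 0x52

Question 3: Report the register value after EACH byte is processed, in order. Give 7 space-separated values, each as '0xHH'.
0x57 0x52 0xF6 0x5E 0x2C 0xDC 0x30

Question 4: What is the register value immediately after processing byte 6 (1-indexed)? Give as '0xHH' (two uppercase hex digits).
Answer: 0xDC

Derivation:
After byte 1 (0x70): reg=0x57
After byte 2 (0x93): reg=0x52
After byte 3 (0x19): reg=0xF6
After byte 4 (0x85): reg=0x5E
After byte 5 (0x88): reg=0x2C
After byte 6 (0x69): reg=0xDC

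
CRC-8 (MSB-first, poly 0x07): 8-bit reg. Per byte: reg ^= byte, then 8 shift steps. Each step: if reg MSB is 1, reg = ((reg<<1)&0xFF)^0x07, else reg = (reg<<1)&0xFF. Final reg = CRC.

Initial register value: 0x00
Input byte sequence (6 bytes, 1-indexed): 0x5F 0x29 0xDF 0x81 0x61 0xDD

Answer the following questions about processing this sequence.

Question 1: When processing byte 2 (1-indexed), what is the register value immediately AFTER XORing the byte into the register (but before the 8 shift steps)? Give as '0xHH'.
Answer: 0xB3

Derivation:
Register before byte 2: 0x9A
Byte 2: 0x29
0x9A XOR 0x29 = 0xB3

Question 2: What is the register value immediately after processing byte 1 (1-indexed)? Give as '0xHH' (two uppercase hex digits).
Answer: 0x9A

Derivation:
After byte 1 (0x5F): reg=0x9A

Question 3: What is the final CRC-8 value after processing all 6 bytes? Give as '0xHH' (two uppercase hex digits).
After byte 1 (0x5F): reg=0x9A
After byte 2 (0x29): reg=0x10
After byte 3 (0xDF): reg=0x63
After byte 4 (0x81): reg=0xA0
After byte 5 (0x61): reg=0x49
After byte 6 (0xDD): reg=0xE5

Answer: 0xE5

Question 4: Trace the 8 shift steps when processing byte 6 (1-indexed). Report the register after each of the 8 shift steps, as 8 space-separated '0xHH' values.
Answer: 0x2F 0x5E 0xBC 0x7F 0xFE 0xFB 0xF1 0xE5

Derivation:
After byte 1 (0x5F): reg=0x9A
After byte 2 (0x29): reg=0x10
After byte 3 (0xDF): reg=0x63
After byte 4 (0x81): reg=0xA0
After byte 5 (0x61): reg=0x49
Register before byte 6: 0x49
After XOR with byte 0xDD: 0x94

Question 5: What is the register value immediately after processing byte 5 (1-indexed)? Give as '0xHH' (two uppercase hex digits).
Answer: 0x49

Derivation:
After byte 1 (0x5F): reg=0x9A
After byte 2 (0x29): reg=0x10
After byte 3 (0xDF): reg=0x63
After byte 4 (0x81): reg=0xA0
After byte 5 (0x61): reg=0x49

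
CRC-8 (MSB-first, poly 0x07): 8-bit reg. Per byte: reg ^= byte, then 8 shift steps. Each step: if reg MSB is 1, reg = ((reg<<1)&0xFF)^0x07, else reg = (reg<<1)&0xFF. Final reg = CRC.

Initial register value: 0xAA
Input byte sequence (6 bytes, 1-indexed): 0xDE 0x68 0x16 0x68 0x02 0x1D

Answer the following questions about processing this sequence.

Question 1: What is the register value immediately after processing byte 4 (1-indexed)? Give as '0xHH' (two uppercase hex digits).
After byte 1 (0xDE): reg=0x4B
After byte 2 (0x68): reg=0xE9
After byte 3 (0x16): reg=0xF3
After byte 4 (0x68): reg=0xC8

Answer: 0xC8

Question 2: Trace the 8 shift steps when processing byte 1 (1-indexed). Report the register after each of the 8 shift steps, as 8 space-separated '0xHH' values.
Register before byte 1: 0xAA
After XOR with byte 0xDE: 0x74

Answer: 0xE8 0xD7 0xA9 0x55 0xAA 0x53 0xA6 0x4B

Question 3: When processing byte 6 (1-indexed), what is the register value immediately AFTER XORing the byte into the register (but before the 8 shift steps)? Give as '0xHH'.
Register before byte 6: 0x78
Byte 6: 0x1D
0x78 XOR 0x1D = 0x65

Answer: 0x65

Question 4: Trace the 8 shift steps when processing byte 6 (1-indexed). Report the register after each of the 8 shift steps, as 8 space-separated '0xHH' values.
Answer: 0xCA 0x93 0x21 0x42 0x84 0x0F 0x1E 0x3C

Derivation:
After byte 1 (0xDE): reg=0x4B
After byte 2 (0x68): reg=0xE9
After byte 3 (0x16): reg=0xF3
After byte 4 (0x68): reg=0xC8
After byte 5 (0x02): reg=0x78
Register before byte 6: 0x78
After XOR with byte 0x1D: 0x65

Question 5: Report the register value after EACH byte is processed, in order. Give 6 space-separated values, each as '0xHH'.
0x4B 0xE9 0xF3 0xC8 0x78 0x3C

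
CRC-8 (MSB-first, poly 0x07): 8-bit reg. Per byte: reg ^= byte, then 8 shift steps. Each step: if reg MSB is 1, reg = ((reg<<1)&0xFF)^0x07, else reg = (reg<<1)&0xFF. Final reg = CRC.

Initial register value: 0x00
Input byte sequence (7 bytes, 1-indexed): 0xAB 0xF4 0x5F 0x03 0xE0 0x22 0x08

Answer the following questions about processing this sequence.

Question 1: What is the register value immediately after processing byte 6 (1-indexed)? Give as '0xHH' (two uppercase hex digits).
After byte 1 (0xAB): reg=0x58
After byte 2 (0xF4): reg=0x4D
After byte 3 (0x5F): reg=0x7E
After byte 4 (0x03): reg=0x74
After byte 5 (0xE0): reg=0xE5
After byte 6 (0x22): reg=0x5B

Answer: 0x5B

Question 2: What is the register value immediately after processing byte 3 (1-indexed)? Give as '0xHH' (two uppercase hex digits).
After byte 1 (0xAB): reg=0x58
After byte 2 (0xF4): reg=0x4D
After byte 3 (0x5F): reg=0x7E

Answer: 0x7E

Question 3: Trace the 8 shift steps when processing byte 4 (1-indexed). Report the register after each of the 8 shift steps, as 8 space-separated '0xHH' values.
After byte 1 (0xAB): reg=0x58
After byte 2 (0xF4): reg=0x4D
After byte 3 (0x5F): reg=0x7E
Register before byte 4: 0x7E
After XOR with byte 0x03: 0x7D

Answer: 0xFA 0xF3 0xE1 0xC5 0x8D 0x1D 0x3A 0x74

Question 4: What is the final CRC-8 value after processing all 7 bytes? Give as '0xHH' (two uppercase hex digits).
After byte 1 (0xAB): reg=0x58
After byte 2 (0xF4): reg=0x4D
After byte 3 (0x5F): reg=0x7E
After byte 4 (0x03): reg=0x74
After byte 5 (0xE0): reg=0xE5
After byte 6 (0x22): reg=0x5B
After byte 7 (0x08): reg=0xBE

Answer: 0xBE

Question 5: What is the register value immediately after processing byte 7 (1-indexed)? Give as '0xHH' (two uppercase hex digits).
Answer: 0xBE

Derivation:
After byte 1 (0xAB): reg=0x58
After byte 2 (0xF4): reg=0x4D
After byte 3 (0x5F): reg=0x7E
After byte 4 (0x03): reg=0x74
After byte 5 (0xE0): reg=0xE5
After byte 6 (0x22): reg=0x5B
After byte 7 (0x08): reg=0xBE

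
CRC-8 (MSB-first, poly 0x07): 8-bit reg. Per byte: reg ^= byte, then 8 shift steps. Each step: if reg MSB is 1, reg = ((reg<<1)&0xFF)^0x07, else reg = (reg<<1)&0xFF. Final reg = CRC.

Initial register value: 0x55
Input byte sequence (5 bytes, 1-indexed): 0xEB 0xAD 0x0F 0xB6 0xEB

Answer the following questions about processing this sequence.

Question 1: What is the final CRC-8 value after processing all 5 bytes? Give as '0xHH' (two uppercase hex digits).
After byte 1 (0xEB): reg=0x33
After byte 2 (0xAD): reg=0xD3
After byte 3 (0x0F): reg=0x1A
After byte 4 (0xB6): reg=0x4D
After byte 5 (0xEB): reg=0x7B

Answer: 0x7B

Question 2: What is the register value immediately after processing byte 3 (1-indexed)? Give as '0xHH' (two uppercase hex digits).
After byte 1 (0xEB): reg=0x33
After byte 2 (0xAD): reg=0xD3
After byte 3 (0x0F): reg=0x1A

Answer: 0x1A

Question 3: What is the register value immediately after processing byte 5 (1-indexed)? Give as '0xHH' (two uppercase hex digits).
After byte 1 (0xEB): reg=0x33
After byte 2 (0xAD): reg=0xD3
After byte 3 (0x0F): reg=0x1A
After byte 4 (0xB6): reg=0x4D
After byte 5 (0xEB): reg=0x7B

Answer: 0x7B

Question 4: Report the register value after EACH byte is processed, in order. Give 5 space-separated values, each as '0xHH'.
0x33 0xD3 0x1A 0x4D 0x7B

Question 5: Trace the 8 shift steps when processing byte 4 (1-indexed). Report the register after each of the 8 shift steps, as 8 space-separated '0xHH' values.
After byte 1 (0xEB): reg=0x33
After byte 2 (0xAD): reg=0xD3
After byte 3 (0x0F): reg=0x1A
Register before byte 4: 0x1A
After XOR with byte 0xB6: 0xAC

Answer: 0x5F 0xBE 0x7B 0xF6 0xEB 0xD1 0xA5 0x4D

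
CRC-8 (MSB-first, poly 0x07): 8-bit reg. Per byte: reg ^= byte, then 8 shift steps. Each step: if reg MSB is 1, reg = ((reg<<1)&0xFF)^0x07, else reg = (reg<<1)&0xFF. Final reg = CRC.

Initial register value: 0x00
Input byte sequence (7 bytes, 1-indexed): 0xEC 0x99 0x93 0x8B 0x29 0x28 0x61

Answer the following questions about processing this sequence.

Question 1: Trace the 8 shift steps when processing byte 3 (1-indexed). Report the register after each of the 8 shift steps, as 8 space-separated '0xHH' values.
Answer: 0xD3 0xA1 0x45 0x8A 0x13 0x26 0x4C 0x98

Derivation:
After byte 1 (0xEC): reg=0x8A
After byte 2 (0x99): reg=0x79
Register before byte 3: 0x79
After XOR with byte 0x93: 0xEA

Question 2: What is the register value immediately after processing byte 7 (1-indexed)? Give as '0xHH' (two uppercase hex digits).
After byte 1 (0xEC): reg=0x8A
After byte 2 (0x99): reg=0x79
After byte 3 (0x93): reg=0x98
After byte 4 (0x8B): reg=0x79
After byte 5 (0x29): reg=0xB7
After byte 6 (0x28): reg=0xD4
After byte 7 (0x61): reg=0x02

Answer: 0x02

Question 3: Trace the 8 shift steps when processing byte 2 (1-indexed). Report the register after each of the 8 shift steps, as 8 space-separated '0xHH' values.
After byte 1 (0xEC): reg=0x8A
Register before byte 2: 0x8A
After XOR with byte 0x99: 0x13

Answer: 0x26 0x4C 0x98 0x37 0x6E 0xDC 0xBF 0x79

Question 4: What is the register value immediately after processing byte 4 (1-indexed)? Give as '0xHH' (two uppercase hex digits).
Answer: 0x79

Derivation:
After byte 1 (0xEC): reg=0x8A
After byte 2 (0x99): reg=0x79
After byte 3 (0x93): reg=0x98
After byte 4 (0x8B): reg=0x79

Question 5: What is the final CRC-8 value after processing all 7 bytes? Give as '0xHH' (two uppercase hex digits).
After byte 1 (0xEC): reg=0x8A
After byte 2 (0x99): reg=0x79
After byte 3 (0x93): reg=0x98
After byte 4 (0x8B): reg=0x79
After byte 5 (0x29): reg=0xB7
After byte 6 (0x28): reg=0xD4
After byte 7 (0x61): reg=0x02

Answer: 0x02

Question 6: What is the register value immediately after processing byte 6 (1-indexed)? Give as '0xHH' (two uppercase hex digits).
After byte 1 (0xEC): reg=0x8A
After byte 2 (0x99): reg=0x79
After byte 3 (0x93): reg=0x98
After byte 4 (0x8B): reg=0x79
After byte 5 (0x29): reg=0xB7
After byte 6 (0x28): reg=0xD4

Answer: 0xD4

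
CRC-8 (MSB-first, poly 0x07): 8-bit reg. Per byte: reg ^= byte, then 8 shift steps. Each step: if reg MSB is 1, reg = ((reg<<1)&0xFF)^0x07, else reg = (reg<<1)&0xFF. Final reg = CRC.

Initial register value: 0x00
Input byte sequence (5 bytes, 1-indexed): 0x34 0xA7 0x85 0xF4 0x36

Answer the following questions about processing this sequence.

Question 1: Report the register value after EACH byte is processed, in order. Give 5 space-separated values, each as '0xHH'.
0x8C 0xD1 0xAB 0x9A 0x4D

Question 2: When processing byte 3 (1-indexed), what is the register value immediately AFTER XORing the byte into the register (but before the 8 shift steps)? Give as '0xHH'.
Register before byte 3: 0xD1
Byte 3: 0x85
0xD1 XOR 0x85 = 0x54

Answer: 0x54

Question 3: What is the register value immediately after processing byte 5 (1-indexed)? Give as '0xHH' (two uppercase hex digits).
Answer: 0x4D

Derivation:
After byte 1 (0x34): reg=0x8C
After byte 2 (0xA7): reg=0xD1
After byte 3 (0x85): reg=0xAB
After byte 4 (0xF4): reg=0x9A
After byte 5 (0x36): reg=0x4D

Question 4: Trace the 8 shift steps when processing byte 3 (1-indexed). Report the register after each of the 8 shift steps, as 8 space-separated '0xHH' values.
After byte 1 (0x34): reg=0x8C
After byte 2 (0xA7): reg=0xD1
Register before byte 3: 0xD1
After XOR with byte 0x85: 0x54

Answer: 0xA8 0x57 0xAE 0x5B 0xB6 0x6B 0xD6 0xAB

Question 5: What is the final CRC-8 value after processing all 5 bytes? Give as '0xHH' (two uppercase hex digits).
Answer: 0x4D

Derivation:
After byte 1 (0x34): reg=0x8C
After byte 2 (0xA7): reg=0xD1
After byte 3 (0x85): reg=0xAB
After byte 4 (0xF4): reg=0x9A
After byte 5 (0x36): reg=0x4D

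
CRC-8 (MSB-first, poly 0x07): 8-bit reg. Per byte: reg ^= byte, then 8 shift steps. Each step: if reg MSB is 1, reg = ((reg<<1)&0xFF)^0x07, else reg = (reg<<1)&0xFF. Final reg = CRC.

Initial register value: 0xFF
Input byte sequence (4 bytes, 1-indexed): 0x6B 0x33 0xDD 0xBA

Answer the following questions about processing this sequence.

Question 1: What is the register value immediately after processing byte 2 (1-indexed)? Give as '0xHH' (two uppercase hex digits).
Answer: 0x2C

Derivation:
After byte 1 (0x6B): reg=0xE5
After byte 2 (0x33): reg=0x2C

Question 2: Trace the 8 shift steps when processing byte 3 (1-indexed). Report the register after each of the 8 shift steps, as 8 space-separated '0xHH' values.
Answer: 0xE5 0xCD 0x9D 0x3D 0x7A 0xF4 0xEF 0xD9

Derivation:
After byte 1 (0x6B): reg=0xE5
After byte 2 (0x33): reg=0x2C
Register before byte 3: 0x2C
After XOR with byte 0xDD: 0xF1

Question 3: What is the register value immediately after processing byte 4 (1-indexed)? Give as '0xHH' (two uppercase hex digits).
Answer: 0x2E

Derivation:
After byte 1 (0x6B): reg=0xE5
After byte 2 (0x33): reg=0x2C
After byte 3 (0xDD): reg=0xD9
After byte 4 (0xBA): reg=0x2E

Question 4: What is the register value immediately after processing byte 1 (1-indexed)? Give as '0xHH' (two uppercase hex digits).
Answer: 0xE5

Derivation:
After byte 1 (0x6B): reg=0xE5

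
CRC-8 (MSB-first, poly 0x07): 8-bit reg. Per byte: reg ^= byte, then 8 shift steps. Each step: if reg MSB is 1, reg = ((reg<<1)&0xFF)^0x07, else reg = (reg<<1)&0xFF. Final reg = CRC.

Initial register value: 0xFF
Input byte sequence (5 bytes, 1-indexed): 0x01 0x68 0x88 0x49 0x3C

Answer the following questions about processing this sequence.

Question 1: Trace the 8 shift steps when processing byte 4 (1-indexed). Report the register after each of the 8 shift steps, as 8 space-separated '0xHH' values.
After byte 1 (0x01): reg=0xF4
After byte 2 (0x68): reg=0xDD
After byte 3 (0x88): reg=0xAC
Register before byte 4: 0xAC
After XOR with byte 0x49: 0xE5

Answer: 0xCD 0x9D 0x3D 0x7A 0xF4 0xEF 0xD9 0xB5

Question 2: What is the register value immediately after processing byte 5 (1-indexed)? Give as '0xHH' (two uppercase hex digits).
After byte 1 (0x01): reg=0xF4
After byte 2 (0x68): reg=0xDD
After byte 3 (0x88): reg=0xAC
After byte 4 (0x49): reg=0xB5
After byte 5 (0x3C): reg=0xB6

Answer: 0xB6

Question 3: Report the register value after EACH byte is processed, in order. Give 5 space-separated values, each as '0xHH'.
0xF4 0xDD 0xAC 0xB5 0xB6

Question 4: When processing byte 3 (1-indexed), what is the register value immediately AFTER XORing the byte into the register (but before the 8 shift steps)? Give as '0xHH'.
Answer: 0x55

Derivation:
Register before byte 3: 0xDD
Byte 3: 0x88
0xDD XOR 0x88 = 0x55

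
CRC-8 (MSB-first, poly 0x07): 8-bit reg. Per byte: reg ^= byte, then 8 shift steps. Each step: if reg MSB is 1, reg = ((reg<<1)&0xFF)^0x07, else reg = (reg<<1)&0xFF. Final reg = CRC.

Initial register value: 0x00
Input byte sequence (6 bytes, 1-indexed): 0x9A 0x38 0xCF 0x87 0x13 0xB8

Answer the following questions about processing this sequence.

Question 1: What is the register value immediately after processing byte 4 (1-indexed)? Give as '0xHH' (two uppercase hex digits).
After byte 1 (0x9A): reg=0xCF
After byte 2 (0x38): reg=0xCB
After byte 3 (0xCF): reg=0x1C
After byte 4 (0x87): reg=0xC8

Answer: 0xC8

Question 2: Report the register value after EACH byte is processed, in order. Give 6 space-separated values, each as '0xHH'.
0xCF 0xCB 0x1C 0xC8 0x0F 0x0C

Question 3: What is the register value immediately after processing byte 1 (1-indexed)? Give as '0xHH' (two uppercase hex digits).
After byte 1 (0x9A): reg=0xCF

Answer: 0xCF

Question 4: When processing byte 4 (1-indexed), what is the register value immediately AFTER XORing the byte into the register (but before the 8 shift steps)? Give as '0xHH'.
Register before byte 4: 0x1C
Byte 4: 0x87
0x1C XOR 0x87 = 0x9B

Answer: 0x9B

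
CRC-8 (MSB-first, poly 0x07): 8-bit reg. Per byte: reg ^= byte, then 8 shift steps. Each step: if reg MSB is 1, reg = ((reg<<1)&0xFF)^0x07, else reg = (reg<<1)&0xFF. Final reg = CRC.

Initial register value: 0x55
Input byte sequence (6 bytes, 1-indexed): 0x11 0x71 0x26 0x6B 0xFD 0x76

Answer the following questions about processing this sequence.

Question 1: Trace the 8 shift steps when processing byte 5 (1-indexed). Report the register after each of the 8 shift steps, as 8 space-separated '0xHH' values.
Answer: 0xEF 0xD9 0xB5 0x6D 0xDA 0xB3 0x61 0xC2

Derivation:
After byte 1 (0x11): reg=0xDB
After byte 2 (0x71): reg=0x5F
After byte 3 (0x26): reg=0x68
After byte 4 (0x6B): reg=0x09
Register before byte 5: 0x09
After XOR with byte 0xFD: 0xF4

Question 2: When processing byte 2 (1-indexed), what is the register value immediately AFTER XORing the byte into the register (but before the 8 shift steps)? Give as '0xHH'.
Register before byte 2: 0xDB
Byte 2: 0x71
0xDB XOR 0x71 = 0xAA

Answer: 0xAA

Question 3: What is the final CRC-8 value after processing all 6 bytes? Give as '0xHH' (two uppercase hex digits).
Answer: 0x05

Derivation:
After byte 1 (0x11): reg=0xDB
After byte 2 (0x71): reg=0x5F
After byte 3 (0x26): reg=0x68
After byte 4 (0x6B): reg=0x09
After byte 5 (0xFD): reg=0xC2
After byte 6 (0x76): reg=0x05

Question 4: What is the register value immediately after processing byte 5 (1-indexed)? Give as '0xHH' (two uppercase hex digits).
After byte 1 (0x11): reg=0xDB
After byte 2 (0x71): reg=0x5F
After byte 3 (0x26): reg=0x68
After byte 4 (0x6B): reg=0x09
After byte 5 (0xFD): reg=0xC2

Answer: 0xC2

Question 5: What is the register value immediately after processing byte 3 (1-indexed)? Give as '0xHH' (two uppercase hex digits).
After byte 1 (0x11): reg=0xDB
After byte 2 (0x71): reg=0x5F
After byte 3 (0x26): reg=0x68

Answer: 0x68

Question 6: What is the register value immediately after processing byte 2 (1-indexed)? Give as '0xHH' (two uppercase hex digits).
After byte 1 (0x11): reg=0xDB
After byte 2 (0x71): reg=0x5F

Answer: 0x5F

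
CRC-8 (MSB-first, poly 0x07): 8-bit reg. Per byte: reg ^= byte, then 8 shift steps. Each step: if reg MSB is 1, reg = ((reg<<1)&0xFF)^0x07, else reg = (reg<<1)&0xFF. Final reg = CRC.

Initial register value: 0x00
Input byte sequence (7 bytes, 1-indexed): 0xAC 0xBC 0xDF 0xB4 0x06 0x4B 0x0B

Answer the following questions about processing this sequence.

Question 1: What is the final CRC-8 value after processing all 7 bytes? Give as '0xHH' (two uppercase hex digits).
Answer: 0x0B

Derivation:
After byte 1 (0xAC): reg=0x4D
After byte 2 (0xBC): reg=0xD9
After byte 3 (0xDF): reg=0x12
After byte 4 (0xB4): reg=0x7B
After byte 5 (0x06): reg=0x74
After byte 6 (0x4B): reg=0xBD
After byte 7 (0x0B): reg=0x0B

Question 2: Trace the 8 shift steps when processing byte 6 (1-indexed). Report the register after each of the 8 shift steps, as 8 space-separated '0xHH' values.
Answer: 0x7E 0xFC 0xFF 0xF9 0xF5 0xED 0xDD 0xBD

Derivation:
After byte 1 (0xAC): reg=0x4D
After byte 2 (0xBC): reg=0xD9
After byte 3 (0xDF): reg=0x12
After byte 4 (0xB4): reg=0x7B
After byte 5 (0x06): reg=0x74
Register before byte 6: 0x74
After XOR with byte 0x4B: 0x3F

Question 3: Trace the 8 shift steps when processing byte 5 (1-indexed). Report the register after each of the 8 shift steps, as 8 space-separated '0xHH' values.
After byte 1 (0xAC): reg=0x4D
After byte 2 (0xBC): reg=0xD9
After byte 3 (0xDF): reg=0x12
After byte 4 (0xB4): reg=0x7B
Register before byte 5: 0x7B
After XOR with byte 0x06: 0x7D

Answer: 0xFA 0xF3 0xE1 0xC5 0x8D 0x1D 0x3A 0x74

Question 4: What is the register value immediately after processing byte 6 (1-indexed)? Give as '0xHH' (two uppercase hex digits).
After byte 1 (0xAC): reg=0x4D
After byte 2 (0xBC): reg=0xD9
After byte 3 (0xDF): reg=0x12
After byte 4 (0xB4): reg=0x7B
After byte 5 (0x06): reg=0x74
After byte 6 (0x4B): reg=0xBD

Answer: 0xBD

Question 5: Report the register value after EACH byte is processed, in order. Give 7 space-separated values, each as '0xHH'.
0x4D 0xD9 0x12 0x7B 0x74 0xBD 0x0B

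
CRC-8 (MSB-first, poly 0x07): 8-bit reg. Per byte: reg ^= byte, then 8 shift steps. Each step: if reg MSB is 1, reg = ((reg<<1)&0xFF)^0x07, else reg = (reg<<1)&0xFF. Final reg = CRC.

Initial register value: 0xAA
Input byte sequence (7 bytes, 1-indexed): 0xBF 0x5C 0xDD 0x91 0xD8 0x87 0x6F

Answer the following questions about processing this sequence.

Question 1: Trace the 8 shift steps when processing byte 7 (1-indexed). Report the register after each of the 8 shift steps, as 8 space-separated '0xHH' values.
After byte 1 (0xBF): reg=0x6B
After byte 2 (0x5C): reg=0x85
After byte 3 (0xDD): reg=0x8F
After byte 4 (0x91): reg=0x5A
After byte 5 (0xD8): reg=0x87
After byte 6 (0x87): reg=0x00
Register before byte 7: 0x00
After XOR with byte 0x6F: 0x6F

Answer: 0xDE 0xBB 0x71 0xE2 0xC3 0x81 0x05 0x0A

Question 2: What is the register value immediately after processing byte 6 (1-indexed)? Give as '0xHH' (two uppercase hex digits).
After byte 1 (0xBF): reg=0x6B
After byte 2 (0x5C): reg=0x85
After byte 3 (0xDD): reg=0x8F
After byte 4 (0x91): reg=0x5A
After byte 5 (0xD8): reg=0x87
After byte 6 (0x87): reg=0x00

Answer: 0x00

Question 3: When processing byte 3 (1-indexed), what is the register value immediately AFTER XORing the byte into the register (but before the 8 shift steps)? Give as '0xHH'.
Register before byte 3: 0x85
Byte 3: 0xDD
0x85 XOR 0xDD = 0x58

Answer: 0x58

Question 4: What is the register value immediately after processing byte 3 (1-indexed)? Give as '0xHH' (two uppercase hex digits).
After byte 1 (0xBF): reg=0x6B
After byte 2 (0x5C): reg=0x85
After byte 3 (0xDD): reg=0x8F

Answer: 0x8F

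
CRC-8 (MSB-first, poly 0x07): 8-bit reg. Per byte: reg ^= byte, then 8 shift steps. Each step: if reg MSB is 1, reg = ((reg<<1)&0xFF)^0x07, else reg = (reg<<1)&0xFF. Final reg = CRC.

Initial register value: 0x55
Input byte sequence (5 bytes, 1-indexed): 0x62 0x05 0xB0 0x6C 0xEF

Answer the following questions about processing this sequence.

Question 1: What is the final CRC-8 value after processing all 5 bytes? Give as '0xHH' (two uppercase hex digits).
Answer: 0x51

Derivation:
After byte 1 (0x62): reg=0x85
After byte 2 (0x05): reg=0x89
After byte 3 (0xB0): reg=0xAF
After byte 4 (0x6C): reg=0x47
After byte 5 (0xEF): reg=0x51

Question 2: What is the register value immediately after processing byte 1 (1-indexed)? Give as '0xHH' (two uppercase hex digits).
After byte 1 (0x62): reg=0x85

Answer: 0x85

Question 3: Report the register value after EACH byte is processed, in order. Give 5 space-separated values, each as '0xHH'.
0x85 0x89 0xAF 0x47 0x51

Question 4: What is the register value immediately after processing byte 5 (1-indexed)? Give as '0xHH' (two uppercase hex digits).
After byte 1 (0x62): reg=0x85
After byte 2 (0x05): reg=0x89
After byte 3 (0xB0): reg=0xAF
After byte 4 (0x6C): reg=0x47
After byte 5 (0xEF): reg=0x51

Answer: 0x51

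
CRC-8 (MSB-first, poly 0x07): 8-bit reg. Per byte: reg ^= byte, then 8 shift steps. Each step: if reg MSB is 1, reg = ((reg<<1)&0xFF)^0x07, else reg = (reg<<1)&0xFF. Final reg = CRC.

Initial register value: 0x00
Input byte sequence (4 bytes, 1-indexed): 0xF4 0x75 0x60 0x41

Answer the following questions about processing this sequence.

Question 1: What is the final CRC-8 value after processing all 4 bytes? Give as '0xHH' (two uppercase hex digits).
Answer: 0xC9

Derivation:
After byte 1 (0xF4): reg=0xC2
After byte 2 (0x75): reg=0x0C
After byte 3 (0x60): reg=0x03
After byte 4 (0x41): reg=0xC9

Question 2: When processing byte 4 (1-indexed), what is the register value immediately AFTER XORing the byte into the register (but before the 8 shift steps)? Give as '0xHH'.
Answer: 0x42

Derivation:
Register before byte 4: 0x03
Byte 4: 0x41
0x03 XOR 0x41 = 0x42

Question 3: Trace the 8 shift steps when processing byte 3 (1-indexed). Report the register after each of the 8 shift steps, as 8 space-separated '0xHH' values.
Answer: 0xD8 0xB7 0x69 0xD2 0xA3 0x41 0x82 0x03

Derivation:
After byte 1 (0xF4): reg=0xC2
After byte 2 (0x75): reg=0x0C
Register before byte 3: 0x0C
After XOR with byte 0x60: 0x6C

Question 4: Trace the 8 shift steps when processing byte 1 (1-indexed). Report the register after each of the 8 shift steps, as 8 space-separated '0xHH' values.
Register before byte 1: 0x00
After XOR with byte 0xF4: 0xF4

Answer: 0xEF 0xD9 0xB5 0x6D 0xDA 0xB3 0x61 0xC2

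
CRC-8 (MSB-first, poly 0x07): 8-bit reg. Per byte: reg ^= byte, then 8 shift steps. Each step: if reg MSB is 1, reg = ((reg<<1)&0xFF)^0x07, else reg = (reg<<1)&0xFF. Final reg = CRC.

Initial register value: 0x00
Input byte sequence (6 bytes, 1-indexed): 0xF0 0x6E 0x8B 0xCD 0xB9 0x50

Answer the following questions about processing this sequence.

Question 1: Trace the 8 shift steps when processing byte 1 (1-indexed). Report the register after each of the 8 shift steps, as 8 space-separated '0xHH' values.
Answer: 0xE7 0xC9 0x95 0x2D 0x5A 0xB4 0x6F 0xDE

Derivation:
Register before byte 1: 0x00
After XOR with byte 0xF0: 0xF0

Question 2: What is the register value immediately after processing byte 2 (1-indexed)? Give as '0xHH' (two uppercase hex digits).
After byte 1 (0xF0): reg=0xDE
After byte 2 (0x6E): reg=0x19

Answer: 0x19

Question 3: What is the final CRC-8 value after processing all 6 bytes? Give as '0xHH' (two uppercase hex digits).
After byte 1 (0xF0): reg=0xDE
After byte 2 (0x6E): reg=0x19
After byte 3 (0x8B): reg=0xF7
After byte 4 (0xCD): reg=0xA6
After byte 5 (0xB9): reg=0x5D
After byte 6 (0x50): reg=0x23

Answer: 0x23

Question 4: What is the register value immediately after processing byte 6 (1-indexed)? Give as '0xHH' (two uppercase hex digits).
After byte 1 (0xF0): reg=0xDE
After byte 2 (0x6E): reg=0x19
After byte 3 (0x8B): reg=0xF7
After byte 4 (0xCD): reg=0xA6
After byte 5 (0xB9): reg=0x5D
After byte 6 (0x50): reg=0x23

Answer: 0x23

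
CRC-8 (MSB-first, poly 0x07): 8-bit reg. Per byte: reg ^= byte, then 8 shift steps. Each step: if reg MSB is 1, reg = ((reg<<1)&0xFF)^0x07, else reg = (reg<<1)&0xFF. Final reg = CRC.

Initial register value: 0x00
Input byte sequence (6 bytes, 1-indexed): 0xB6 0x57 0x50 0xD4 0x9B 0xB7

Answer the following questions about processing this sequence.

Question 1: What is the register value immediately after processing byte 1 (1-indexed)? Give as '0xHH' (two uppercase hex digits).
Answer: 0x0B

Derivation:
After byte 1 (0xB6): reg=0x0B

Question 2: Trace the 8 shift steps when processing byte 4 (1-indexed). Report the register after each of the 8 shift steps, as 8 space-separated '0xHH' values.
Answer: 0x21 0x42 0x84 0x0F 0x1E 0x3C 0x78 0xF0

Derivation:
After byte 1 (0xB6): reg=0x0B
After byte 2 (0x57): reg=0x93
After byte 3 (0x50): reg=0x47
Register before byte 4: 0x47
After XOR with byte 0xD4: 0x93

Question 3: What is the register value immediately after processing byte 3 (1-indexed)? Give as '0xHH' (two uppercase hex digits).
After byte 1 (0xB6): reg=0x0B
After byte 2 (0x57): reg=0x93
After byte 3 (0x50): reg=0x47

Answer: 0x47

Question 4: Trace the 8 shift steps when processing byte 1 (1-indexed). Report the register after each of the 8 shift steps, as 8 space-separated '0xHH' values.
Register before byte 1: 0x00
After XOR with byte 0xB6: 0xB6

Answer: 0x6B 0xD6 0xAB 0x51 0xA2 0x43 0x86 0x0B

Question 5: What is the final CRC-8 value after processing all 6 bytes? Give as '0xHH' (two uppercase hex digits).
After byte 1 (0xB6): reg=0x0B
After byte 2 (0x57): reg=0x93
After byte 3 (0x50): reg=0x47
After byte 4 (0xD4): reg=0xF0
After byte 5 (0x9B): reg=0x16
After byte 6 (0xB7): reg=0x6E

Answer: 0x6E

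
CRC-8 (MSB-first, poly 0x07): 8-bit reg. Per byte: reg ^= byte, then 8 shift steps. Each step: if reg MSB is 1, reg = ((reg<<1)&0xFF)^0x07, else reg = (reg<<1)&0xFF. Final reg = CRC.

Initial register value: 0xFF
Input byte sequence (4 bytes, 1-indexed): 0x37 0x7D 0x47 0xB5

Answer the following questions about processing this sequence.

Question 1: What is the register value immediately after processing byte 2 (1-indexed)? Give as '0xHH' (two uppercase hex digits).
After byte 1 (0x37): reg=0x76
After byte 2 (0x7D): reg=0x31

Answer: 0x31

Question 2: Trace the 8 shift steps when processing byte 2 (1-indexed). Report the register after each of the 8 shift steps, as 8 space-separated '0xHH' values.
Answer: 0x16 0x2C 0x58 0xB0 0x67 0xCE 0x9B 0x31

Derivation:
After byte 1 (0x37): reg=0x76
Register before byte 2: 0x76
After XOR with byte 0x7D: 0x0B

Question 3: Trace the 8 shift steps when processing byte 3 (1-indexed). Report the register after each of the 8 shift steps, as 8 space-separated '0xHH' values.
Answer: 0xEC 0xDF 0xB9 0x75 0xEA 0xD3 0xA1 0x45

Derivation:
After byte 1 (0x37): reg=0x76
After byte 2 (0x7D): reg=0x31
Register before byte 3: 0x31
After XOR with byte 0x47: 0x76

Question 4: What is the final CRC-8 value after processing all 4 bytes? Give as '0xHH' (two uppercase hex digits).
After byte 1 (0x37): reg=0x76
After byte 2 (0x7D): reg=0x31
After byte 3 (0x47): reg=0x45
After byte 4 (0xB5): reg=0xDE

Answer: 0xDE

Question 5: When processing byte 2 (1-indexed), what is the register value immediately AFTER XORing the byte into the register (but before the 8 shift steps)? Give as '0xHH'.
Answer: 0x0B

Derivation:
Register before byte 2: 0x76
Byte 2: 0x7D
0x76 XOR 0x7D = 0x0B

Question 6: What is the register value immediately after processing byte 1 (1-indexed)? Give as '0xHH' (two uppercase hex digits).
Answer: 0x76

Derivation:
After byte 1 (0x37): reg=0x76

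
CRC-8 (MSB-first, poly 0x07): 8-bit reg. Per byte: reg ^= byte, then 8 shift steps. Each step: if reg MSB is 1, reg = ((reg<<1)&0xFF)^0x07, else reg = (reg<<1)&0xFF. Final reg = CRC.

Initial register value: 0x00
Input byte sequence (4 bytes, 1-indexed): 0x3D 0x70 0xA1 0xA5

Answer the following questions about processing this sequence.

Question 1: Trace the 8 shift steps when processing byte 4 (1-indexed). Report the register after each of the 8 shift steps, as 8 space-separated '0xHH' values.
Answer: 0x32 0x64 0xC8 0x97 0x29 0x52 0xA4 0x4F

Derivation:
After byte 1 (0x3D): reg=0xB3
After byte 2 (0x70): reg=0x47
After byte 3 (0xA1): reg=0xBC
Register before byte 4: 0xBC
After XOR with byte 0xA5: 0x19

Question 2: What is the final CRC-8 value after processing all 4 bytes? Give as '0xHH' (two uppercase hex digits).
Answer: 0x4F

Derivation:
After byte 1 (0x3D): reg=0xB3
After byte 2 (0x70): reg=0x47
After byte 3 (0xA1): reg=0xBC
After byte 4 (0xA5): reg=0x4F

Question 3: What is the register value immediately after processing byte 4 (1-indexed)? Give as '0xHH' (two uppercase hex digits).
Answer: 0x4F

Derivation:
After byte 1 (0x3D): reg=0xB3
After byte 2 (0x70): reg=0x47
After byte 3 (0xA1): reg=0xBC
After byte 4 (0xA5): reg=0x4F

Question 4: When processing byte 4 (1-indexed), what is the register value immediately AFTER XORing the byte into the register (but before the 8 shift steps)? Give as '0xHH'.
Answer: 0x19

Derivation:
Register before byte 4: 0xBC
Byte 4: 0xA5
0xBC XOR 0xA5 = 0x19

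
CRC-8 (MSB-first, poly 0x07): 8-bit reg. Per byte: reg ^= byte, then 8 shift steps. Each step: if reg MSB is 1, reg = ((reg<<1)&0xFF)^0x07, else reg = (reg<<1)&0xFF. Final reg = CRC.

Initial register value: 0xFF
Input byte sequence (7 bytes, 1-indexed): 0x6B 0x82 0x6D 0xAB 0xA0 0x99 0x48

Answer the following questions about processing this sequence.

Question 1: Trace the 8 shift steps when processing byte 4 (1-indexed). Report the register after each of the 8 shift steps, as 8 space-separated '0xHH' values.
After byte 1 (0x6B): reg=0xE5
After byte 2 (0x82): reg=0x32
After byte 3 (0x6D): reg=0x9A
Register before byte 4: 0x9A
After XOR with byte 0xAB: 0x31

Answer: 0x62 0xC4 0x8F 0x19 0x32 0x64 0xC8 0x97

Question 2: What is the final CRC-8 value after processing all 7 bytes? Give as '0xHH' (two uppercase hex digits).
After byte 1 (0x6B): reg=0xE5
After byte 2 (0x82): reg=0x32
After byte 3 (0x6D): reg=0x9A
After byte 4 (0xAB): reg=0x97
After byte 5 (0xA0): reg=0x85
After byte 6 (0x99): reg=0x54
After byte 7 (0x48): reg=0x54

Answer: 0x54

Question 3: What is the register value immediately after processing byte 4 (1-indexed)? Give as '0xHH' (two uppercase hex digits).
Answer: 0x97

Derivation:
After byte 1 (0x6B): reg=0xE5
After byte 2 (0x82): reg=0x32
After byte 3 (0x6D): reg=0x9A
After byte 4 (0xAB): reg=0x97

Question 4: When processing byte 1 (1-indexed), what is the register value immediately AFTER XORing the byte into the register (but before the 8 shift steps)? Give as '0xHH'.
Answer: 0x94

Derivation:
Register before byte 1: 0xFF
Byte 1: 0x6B
0xFF XOR 0x6B = 0x94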